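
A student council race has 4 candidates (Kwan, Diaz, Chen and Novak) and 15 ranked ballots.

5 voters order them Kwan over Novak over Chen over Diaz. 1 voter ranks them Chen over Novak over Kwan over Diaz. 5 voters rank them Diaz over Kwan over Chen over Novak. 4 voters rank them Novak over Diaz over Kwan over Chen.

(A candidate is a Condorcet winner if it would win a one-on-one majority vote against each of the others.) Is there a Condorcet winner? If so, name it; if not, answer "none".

none

Head-to-head results (15 voters):
Kwan vs Diaz: Kwan preferred on 5+1 = 6 ballots; Diaz wins 9–6.
Kwan vs Chen: Kwan is ranked higher on 5+5+4 = 14 ballots, Chen on 1. Kwan wins 14–1.
Kwan vs Novak: 10 to 5, Kwan.
Diaz vs Chen: 9 to 6, Diaz.
Diaz vs Novak: 5 to 10, Novak.
Chen vs Novak: 6 to 9, Novak.
Every candidate loses at least once (Kwan loses to Diaz; Diaz loses to Novak; Chen loses to Kwan; Novak loses to Kwan). The majority relation contains the cycle Kwan beats Novak beats Diaz beats Kwan, so there is no Condorcet winner.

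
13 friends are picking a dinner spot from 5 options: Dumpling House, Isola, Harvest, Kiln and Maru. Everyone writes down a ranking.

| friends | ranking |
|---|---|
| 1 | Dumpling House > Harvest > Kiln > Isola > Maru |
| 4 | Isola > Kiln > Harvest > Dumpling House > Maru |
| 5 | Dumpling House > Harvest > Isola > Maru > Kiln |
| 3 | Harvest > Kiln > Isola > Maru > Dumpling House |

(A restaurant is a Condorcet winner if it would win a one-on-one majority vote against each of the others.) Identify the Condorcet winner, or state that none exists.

Pairwise majorities:
Dumpling House vs Isola: Dumpling House is ranked higher on 1+5 = 6 ballots, Isola on 7. Isola wins 7–6.
Dumpling House vs Harvest: Dumpling House is ranked higher on 1+5 = 6 ballots, Harvest on 7. Harvest wins 7–6.
Dumpling House vs Kiln: Dumpling House preferred on 1+5 = 6 ballots; Kiln wins 7–6.
Dumpling House vs Maru: Dumpling House is ranked higher on 1+4+5 = 10 ballots, Maru on 3. Dumpling House wins 10–3.
Isola vs Harvest: 4 to 9, Harvest.
Isola vs Kiln: 4+5 = 9 for Isola, 4 for Kiln — Isola by 9–4.
Isola vs Maru: Isola preferred on 1+4+5+3 = 13 ballots; Isola wins 13–0.
Harvest vs Kiln: Harvest is ranked higher on 1+5+3 = 9 ballots, Kiln on 4. Harvest wins 9–4.
Harvest vs Maru: Harvest preferred on 1+4+5+3 = 13 ballots; Harvest wins 13–0.
Kiln vs Maru: Kiln preferred on 1+4+3 = 8 ballots; Kiln wins 8–5.
Harvest wins every pairwise contest, so Harvest is the Condorcet winner.

Harvest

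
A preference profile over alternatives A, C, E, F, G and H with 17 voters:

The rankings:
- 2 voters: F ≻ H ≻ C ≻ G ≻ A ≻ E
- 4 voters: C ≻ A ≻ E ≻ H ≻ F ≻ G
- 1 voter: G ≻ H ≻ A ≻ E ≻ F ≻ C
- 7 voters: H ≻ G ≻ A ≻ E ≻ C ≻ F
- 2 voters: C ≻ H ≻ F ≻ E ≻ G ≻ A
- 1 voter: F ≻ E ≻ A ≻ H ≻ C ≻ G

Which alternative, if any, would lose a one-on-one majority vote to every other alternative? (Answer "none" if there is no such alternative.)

none

Head-to-head results (17 voters):
A–C: A 9–8.
A–E: A 14–3.
A–F: A 12–5.
A vs G: 5 to 12, G.
A vs H: H, 12–5.
C vs E: 2+4+2 = 8 for C, 9 for E — E by 9–8.
C vs F: C wins 13–4.
C vs G: C preferred on 2+4+2+1 = 9 ballots; C wins 9–8.
C vs H: H wins 11–6.
E vs F: E is ranked higher on 4+1+7 = 12 ballots, F on 5. E wins 12–5.
E vs G: 7 to 10, G.
E vs H: H, 12–5.
F vs G: F, 9–8.
F vs H: F preferred on 2+1 = 3 ballots; H wins 14–3.
G vs H: G preferred on 1 ballot; H wins 16–1.
Each alternative has at least one pairwise win (A beats C; C beats F; E beats C; F beats G; G beats A; H beats A) — no Condorcet loser.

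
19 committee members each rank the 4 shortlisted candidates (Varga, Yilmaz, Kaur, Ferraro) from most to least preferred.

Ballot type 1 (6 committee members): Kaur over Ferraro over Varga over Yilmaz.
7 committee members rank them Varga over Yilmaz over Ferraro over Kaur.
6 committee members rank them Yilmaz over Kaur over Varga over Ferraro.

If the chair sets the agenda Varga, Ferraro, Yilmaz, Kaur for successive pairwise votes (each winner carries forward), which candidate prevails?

Round 1: Varga vs Ferraro — 13–6, Varga advances.
Round 2: Varga vs Yilmaz — 13–6, Varga advances.
Round 3: Varga vs Kaur — 7–12, Kaur advances.
The agenda winner is Kaur.

Kaur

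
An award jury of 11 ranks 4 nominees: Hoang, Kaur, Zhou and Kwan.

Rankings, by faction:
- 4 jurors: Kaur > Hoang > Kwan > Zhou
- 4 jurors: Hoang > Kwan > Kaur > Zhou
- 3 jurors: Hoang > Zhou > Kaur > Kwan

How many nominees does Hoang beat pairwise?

3

Hoang against each rival (11 jurors):
Hoang vs Kaur: Hoang wins 7–4.
Hoang vs Zhou: Hoang preferred on 4+4+3 = 11 ballots; Hoang wins 11–0.
Hoang–Kwan: Hoang 11–0.
Hoang beats Kaur, Zhou, Kwan — 3 pairwise wins.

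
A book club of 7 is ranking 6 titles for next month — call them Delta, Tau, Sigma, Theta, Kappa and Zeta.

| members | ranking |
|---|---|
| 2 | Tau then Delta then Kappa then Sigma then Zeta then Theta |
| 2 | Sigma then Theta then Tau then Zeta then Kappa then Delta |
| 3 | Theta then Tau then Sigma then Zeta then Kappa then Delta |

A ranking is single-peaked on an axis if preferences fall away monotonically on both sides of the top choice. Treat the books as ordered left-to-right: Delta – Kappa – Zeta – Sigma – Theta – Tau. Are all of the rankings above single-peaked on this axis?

no

Axis positions: Delta=1, Kappa=2, Zeta=3, Sigma=4, Theta=5, Tau=6.
Bloc 1: ranking walks positions 6-1-2-4-3-5; Delta is ranked above Theta even though Theta lies between Delta and the peak Tau on the axis — preferences dip and rise again. Not single-peaked.
Bloc 2 (peak Sigma at position 4): ranking walks positions 4-5-6-3-2-1, expanding outward from the peak — single-peaked.
Bloc 3 (peak Theta at position 5): ranking walks positions 5-6-4-3-2-1, expanding outward from the peak — single-peaked.
Bloc 1 violates single-peakedness, so the profile is not single-peaked on this axis.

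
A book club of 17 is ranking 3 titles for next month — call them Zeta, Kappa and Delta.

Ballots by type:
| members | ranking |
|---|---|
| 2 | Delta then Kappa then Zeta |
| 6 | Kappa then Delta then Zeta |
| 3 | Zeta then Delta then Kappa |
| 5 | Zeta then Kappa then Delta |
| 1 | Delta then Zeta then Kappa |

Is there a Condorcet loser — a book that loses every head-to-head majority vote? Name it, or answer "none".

Head-to-head results (17 members):
Zeta vs Kappa: Zeta, 9–8.
Zeta vs Delta: Zeta is ranked higher on 3+5 = 8 ballots, Delta on 9. Delta wins 9–8.
Kappa vs Delta: Kappa preferred on 6+5 = 11 ballots; Kappa wins 11–6.
Each book has at least one pairwise win (Zeta beats Kappa; Kappa beats Delta; Delta beats Zeta) — no Condorcet loser.

none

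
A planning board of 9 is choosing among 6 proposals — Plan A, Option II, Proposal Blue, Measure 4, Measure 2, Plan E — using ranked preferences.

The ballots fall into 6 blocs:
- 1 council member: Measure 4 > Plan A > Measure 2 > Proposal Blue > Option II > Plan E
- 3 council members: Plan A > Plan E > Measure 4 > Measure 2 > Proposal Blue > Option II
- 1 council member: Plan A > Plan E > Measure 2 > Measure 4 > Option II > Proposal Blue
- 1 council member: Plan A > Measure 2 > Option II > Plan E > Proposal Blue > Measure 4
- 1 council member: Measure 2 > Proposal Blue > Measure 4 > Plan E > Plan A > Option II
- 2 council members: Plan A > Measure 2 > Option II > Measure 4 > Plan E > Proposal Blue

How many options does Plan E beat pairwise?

3

Plan E against each rival (9 council members):
Plan E vs Plan A: Plan E is ranked higher on 1 ballot, Plan A on 8. Plan A wins 8–1.
Plan E–Option II: Plan E 5–4.
Plan E vs Proposal Blue: Plan E wins 7–2.
Plan E vs Measure 4: 3+1+1 = 5 for Plan E, 4 for Measure 4 — Plan E by 5–4.
Plan E–Measure 2: Measure 2 5–4.
Plan E beats Option II, Proposal Blue, Measure 4; loses to Plan A, Measure 2 — 3 pairwise wins.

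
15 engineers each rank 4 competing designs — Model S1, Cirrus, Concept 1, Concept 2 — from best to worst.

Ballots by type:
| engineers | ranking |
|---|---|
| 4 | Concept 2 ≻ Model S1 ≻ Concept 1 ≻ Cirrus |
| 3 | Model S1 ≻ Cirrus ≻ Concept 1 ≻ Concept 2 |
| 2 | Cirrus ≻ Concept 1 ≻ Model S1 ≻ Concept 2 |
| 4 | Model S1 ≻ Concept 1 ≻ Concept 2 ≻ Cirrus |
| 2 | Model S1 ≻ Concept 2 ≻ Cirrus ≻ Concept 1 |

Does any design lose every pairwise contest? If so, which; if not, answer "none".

Cirrus

Pairwise majorities:
Model S1 vs Cirrus: Model S1, 13–2.
Model S1 vs Concept 1: Model S1, 13–2.
Model S1 vs Concept 2: Model S1 preferred on 3+2+4+2 = 11 ballots; Model S1 wins 11–4.
Cirrus–Concept 1: Concept 1 8–7.
Cirrus vs Concept 2: 5 to 10, Concept 2.
Concept 1 vs Concept 2: Concept 1 is ranked higher on 3+2+4 = 9 ballots, Concept 2 on 6. Concept 1 wins 9–6.
Cirrus is beaten in every head-to-head and is the Condorcet loser.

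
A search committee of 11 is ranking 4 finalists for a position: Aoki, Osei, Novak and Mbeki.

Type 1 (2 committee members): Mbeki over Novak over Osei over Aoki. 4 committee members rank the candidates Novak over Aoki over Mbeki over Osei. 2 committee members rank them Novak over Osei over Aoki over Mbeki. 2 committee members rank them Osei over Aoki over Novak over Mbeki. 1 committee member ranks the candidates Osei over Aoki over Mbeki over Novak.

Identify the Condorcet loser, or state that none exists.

none

Pairwise majorities:
Aoki vs Osei: Aoki preferred on 4 ballots; Osei wins 7–4.
Aoki vs Novak: 2+1 = 3 for Aoki, 8 for Novak — Novak by 8–3.
Aoki vs Mbeki: Aoki wins 9–2.
Osei vs Novak: Osei preferred on 2+1 = 3 ballots; Novak wins 8–3.
Osei vs Mbeki: Mbeki wins 6–5.
Novak vs Mbeki: Novak wins 8–3.
Every candidate wins at least one matchup (Aoki beats Mbeki; Osei beats Aoki; Novak beats Aoki; Mbeki beats Osei), so there is no Condorcet loser.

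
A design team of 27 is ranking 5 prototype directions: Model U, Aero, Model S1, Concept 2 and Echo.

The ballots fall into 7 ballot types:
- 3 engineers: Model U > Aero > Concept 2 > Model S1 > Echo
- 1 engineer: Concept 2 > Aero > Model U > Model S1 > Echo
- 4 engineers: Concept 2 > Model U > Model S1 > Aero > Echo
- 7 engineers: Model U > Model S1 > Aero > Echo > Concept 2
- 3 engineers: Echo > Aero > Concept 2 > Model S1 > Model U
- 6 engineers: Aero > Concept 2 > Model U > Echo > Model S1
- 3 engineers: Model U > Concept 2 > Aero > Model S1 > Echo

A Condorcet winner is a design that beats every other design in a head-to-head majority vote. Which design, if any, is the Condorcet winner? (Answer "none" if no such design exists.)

none

Check each pair by majority over 27 ballots:
Model U vs Aero: Model U wins 17–10.
Model U–Model S1: Model U 24–3.
Model U–Concept 2: Concept 2 14–13.
Model U vs Echo: Model U wins 24–3.
Aero vs Model S1: Aero, 16–11.
Aero vs Concept 2: Aero, 19–8.
Aero–Echo: Aero 24–3.
Model S1–Concept 2: Concept 2 20–7.
Model S1 vs Echo: Model S1, 18–9.
Concept 2–Echo: Concept 2 17–10.
No design is unbeaten: Model U loses to Concept 2; Aero loses to Model U; Model S1 loses to Model U; Concept 2 loses to Aero; Echo loses to Model U. In particular Model U → Aero → Concept 2 → Model U is a majority cycle — no Condorcet winner exists.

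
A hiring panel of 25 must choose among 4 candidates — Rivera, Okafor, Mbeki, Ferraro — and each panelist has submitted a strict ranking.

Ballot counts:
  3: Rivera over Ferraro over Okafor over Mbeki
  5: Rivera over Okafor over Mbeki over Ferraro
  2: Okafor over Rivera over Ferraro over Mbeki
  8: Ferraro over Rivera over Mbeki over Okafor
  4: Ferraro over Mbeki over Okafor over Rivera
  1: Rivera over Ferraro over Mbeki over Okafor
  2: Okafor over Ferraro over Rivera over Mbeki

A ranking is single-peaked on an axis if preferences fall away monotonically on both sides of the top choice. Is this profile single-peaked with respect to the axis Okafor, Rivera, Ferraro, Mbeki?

no

Axis positions: Okafor=1, Rivera=2, Ferraro=3, Mbeki=4.
Ballot type 1 (peak Rivera at position 2): ranking walks positions 2-3-1-4, expanding outward from the peak — single-peaked.
Ballot type 2: ranking walks positions 2-1-4-3; Mbeki is ranked above Ferraro even though Ferraro lies between Mbeki and the peak Rivera on the axis — preferences dip and rise again. Not single-peaked.
Ballot type 3 (peak Okafor at position 1): ranking walks positions 1-2-3-4, expanding outward from the peak — single-peaked.
Ballot type 4 (peak Ferraro at position 3): ranking walks positions 3-2-4-1, expanding outward from the peak — single-peaked.
Ballot type 5: ranking walks positions 3-4-1-2; Okafor is ranked above Rivera even though Rivera lies between Okafor and the peak Ferraro on the axis — preferences dip and rise again. Not single-peaked.
Ballot type 6 (peak Rivera at position 2): ranking walks positions 2-3-4-1, expanding outward from the peak — single-peaked.
Ballot type 7: ranking walks positions 1-3-2-4; Ferraro is ranked above Rivera even though Rivera lies between Ferraro and the peak Okafor on the axis — preferences dip and rise again. Not single-peaked.
Ballot type 2 violates single-peakedness, so the profile is not single-peaked on this axis.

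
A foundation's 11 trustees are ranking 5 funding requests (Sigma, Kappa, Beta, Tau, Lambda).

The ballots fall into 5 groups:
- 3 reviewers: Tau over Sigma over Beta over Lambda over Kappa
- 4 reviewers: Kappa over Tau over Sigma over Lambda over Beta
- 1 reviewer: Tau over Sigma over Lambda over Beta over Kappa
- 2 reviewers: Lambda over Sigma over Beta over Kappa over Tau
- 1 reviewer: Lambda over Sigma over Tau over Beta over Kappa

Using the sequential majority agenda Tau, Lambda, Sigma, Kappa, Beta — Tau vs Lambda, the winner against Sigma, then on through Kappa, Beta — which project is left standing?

Round 1: Tau vs Lambda — 8–3, Tau advances.
Round 2: Tau vs Sigma — 8–3, Tau advances.
Round 3: Tau vs Kappa — 5–6, Kappa advances.
Round 4: Kappa vs Beta — 4–7, Beta advances.
Beta survives the agenda.

Beta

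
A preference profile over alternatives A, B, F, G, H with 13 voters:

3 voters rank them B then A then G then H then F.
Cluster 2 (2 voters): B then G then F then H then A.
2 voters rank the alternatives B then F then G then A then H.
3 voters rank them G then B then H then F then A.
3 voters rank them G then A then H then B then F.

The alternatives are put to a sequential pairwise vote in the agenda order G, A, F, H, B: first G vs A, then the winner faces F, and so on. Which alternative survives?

Round 1: G vs A — 10–3, G advances.
Round 2: G vs F — 11–2, G advances.
Round 3: G vs H — 13–0, G advances.
Round 4: G vs B — 6–7, B advances.
The agenda winner is B.

B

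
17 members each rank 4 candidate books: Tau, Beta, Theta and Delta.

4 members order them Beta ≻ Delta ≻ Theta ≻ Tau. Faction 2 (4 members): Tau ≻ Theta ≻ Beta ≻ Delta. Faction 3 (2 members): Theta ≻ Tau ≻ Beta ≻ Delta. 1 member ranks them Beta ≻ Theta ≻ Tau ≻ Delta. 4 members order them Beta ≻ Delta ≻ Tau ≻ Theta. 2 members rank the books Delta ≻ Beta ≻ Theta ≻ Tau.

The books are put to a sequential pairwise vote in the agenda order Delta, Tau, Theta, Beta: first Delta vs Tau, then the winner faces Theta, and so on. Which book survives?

Round 1: Delta vs Tau — 10–7, Delta advances.
Round 2: Delta vs Theta — 10–7, Delta advances.
Round 3: Delta vs Beta — 2–15, Beta advances.
The agenda winner is Beta.

Beta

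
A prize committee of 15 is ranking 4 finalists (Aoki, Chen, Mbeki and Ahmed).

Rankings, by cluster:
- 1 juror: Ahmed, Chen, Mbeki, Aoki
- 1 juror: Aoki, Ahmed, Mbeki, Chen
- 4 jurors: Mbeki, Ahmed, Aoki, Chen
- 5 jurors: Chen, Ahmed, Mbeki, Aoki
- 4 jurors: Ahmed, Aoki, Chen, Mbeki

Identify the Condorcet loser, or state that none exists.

none

Head-to-head results (15 jurors):
Aoki vs Chen: Aoki is ranked higher on 1+4+4 = 9 ballots, Chen on 6. Aoki wins 9–6.
Aoki vs Mbeki: 1+4 = 5 for Aoki, 10 for Mbeki — Mbeki by 10–5.
Aoki vs Ahmed: Ahmed, 14–1.
Chen vs Mbeki: 10 to 5, Chen.
Chen vs Ahmed: Ahmed, 10–5.
Mbeki vs Ahmed: Ahmed wins 11–4.
No nominee is winless: Aoki beats Chen; Chen beats Mbeki; Mbeki beats Aoki; Ahmed beats Aoki. There is no Condorcet loser.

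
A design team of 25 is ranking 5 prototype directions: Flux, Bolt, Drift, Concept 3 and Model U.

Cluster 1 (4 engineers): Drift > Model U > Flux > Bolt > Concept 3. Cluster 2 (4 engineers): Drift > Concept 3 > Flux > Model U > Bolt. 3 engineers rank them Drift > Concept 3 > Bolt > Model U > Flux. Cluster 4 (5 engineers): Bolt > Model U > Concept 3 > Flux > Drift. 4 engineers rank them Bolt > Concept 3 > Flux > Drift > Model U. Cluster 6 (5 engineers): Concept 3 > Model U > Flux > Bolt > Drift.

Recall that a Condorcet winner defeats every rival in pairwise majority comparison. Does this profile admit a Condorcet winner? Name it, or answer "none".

Check each pair by majority over 25 ballots:
Flux vs Bolt: Flux wins 13–12.
Flux vs Drift: Flux wins 14–11.
Flux vs Concept 3: Concept 3 wins 21–4.
Flux–Model U: Model U 17–8.
Bolt vs Drift: Bolt wins 14–11.
Bolt vs Concept 3: Bolt wins 13–12.
Bolt–Model U: Model U 13–12.
Drift vs Concept 3: Concept 3, 14–11.
Drift–Model U: Drift 15–10.
Concept 3–Model U: Concept 3 16–9.
Every design loses at least once (Flux loses to Concept 3; Bolt loses to Flux; Drift loses to Flux; Concept 3 loses to Bolt; Model U loses to Drift). The majority relation contains the cycle Flux > Bolt > Concept 3 > Flux, so there is no Condorcet winner.

none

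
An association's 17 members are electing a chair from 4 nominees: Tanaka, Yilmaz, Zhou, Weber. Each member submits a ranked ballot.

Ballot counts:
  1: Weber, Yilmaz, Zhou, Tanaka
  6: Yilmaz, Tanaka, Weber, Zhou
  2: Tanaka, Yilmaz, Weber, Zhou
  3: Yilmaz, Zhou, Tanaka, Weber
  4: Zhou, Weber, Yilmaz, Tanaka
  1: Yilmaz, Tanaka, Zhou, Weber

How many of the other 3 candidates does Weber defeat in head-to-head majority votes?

1

Weber against each rival (17 voters):
Weber vs Tanaka: Weber is ranked higher on 1+4 = 5 ballots, Tanaka on 12. Tanaka wins 12–5.
Weber–Yilmaz: Yilmaz 12–5.
Weber–Zhou: Weber 9–8.
Weber beats Zhou; loses to Tanaka, Yilmaz — 1 pairwise win.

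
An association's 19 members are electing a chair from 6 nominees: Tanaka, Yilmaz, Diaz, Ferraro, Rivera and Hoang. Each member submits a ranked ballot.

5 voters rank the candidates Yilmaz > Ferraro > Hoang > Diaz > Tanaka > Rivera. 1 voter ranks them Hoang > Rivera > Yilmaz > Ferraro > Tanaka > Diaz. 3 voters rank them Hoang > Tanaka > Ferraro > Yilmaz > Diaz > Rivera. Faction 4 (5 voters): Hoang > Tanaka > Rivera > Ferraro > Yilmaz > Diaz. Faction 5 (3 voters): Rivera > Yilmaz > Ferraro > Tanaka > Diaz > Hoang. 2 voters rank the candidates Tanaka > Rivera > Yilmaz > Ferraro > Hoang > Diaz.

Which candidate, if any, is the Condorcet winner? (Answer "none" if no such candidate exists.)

none

Pairwise majorities:
Tanaka vs Yilmaz: 10 to 9, Tanaka.
Tanaka vs Diaz: Tanaka is ranked higher on 1+3+5+3+2 = 14 ballots, Diaz on 5. Tanaka wins 14–5.
Tanaka vs Ferraro: Tanaka preferred on 3+5+2 = 10 ballots; Tanaka wins 10–9.
Tanaka vs Rivera: Tanaka preferred on 5+3+5+2 = 15 ballots; Tanaka wins 15–4.
Tanaka vs Hoang: 5 to 14, Hoang.
Yilmaz vs Diaz: 19 to 0, Yilmaz.
Yilmaz vs Ferraro: Yilmaz is ranked higher on 5+1+3+2 = 11 ballots, Ferraro on 8. Yilmaz wins 11–8.
Yilmaz vs Rivera: Yilmaz is ranked higher on 5+3 = 8 ballots, Rivera on 11. Rivera wins 11–8.
Yilmaz vs Hoang: Yilmaz preferred on 5+3+2 = 10 ballots; Yilmaz wins 10–9.
Diaz vs Ferraro: 0 for Diaz, 19 for Ferraro — Ferraro by 19–0.
Diaz vs Rivera: Diaz is ranked higher on 5+3 = 8 ballots, Rivera on 11. Rivera wins 11–8.
Diaz vs Hoang: Diaz preferred on 3 ballots; Hoang wins 16–3.
Ferraro vs Rivera: Ferraro is ranked higher on 5+3 = 8 ballots, Rivera on 11. Rivera wins 11–8.
Ferraro vs Hoang: Ferraro is ranked higher on 5+3+2 = 10 ballots, Hoang on 9. Ferraro wins 10–9.
Rivera vs Hoang: Rivera is ranked higher on 3+2 = 5 ballots, Hoang on 14. Hoang wins 14–5.
Each candidate drops at least one matchup (Tanaka loses to Hoang; Yilmaz loses to Tanaka; Diaz loses to Tanaka; Ferraro loses to Tanaka; Rivera loses to Tanaka; Hoang loses to Yilmaz); the cycle Tanaka beats Yilmaz beats Hoang beats Tanaka rules out a Condorcet winner.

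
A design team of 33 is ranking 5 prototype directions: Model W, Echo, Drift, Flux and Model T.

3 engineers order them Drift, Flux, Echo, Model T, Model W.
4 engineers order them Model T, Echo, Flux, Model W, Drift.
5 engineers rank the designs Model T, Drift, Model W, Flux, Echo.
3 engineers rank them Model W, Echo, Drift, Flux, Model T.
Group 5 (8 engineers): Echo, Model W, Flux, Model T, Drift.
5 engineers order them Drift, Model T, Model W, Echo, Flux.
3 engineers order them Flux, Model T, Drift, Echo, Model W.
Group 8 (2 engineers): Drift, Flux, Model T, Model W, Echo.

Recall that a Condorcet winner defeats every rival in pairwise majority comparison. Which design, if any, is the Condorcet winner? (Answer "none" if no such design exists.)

none

Head-to-head results (33 engineers):
Model W vs Echo: Echo, 18–15.
Model W vs Drift: 4+3+8 = 15 for Model W, 18 for Drift — Drift by 18–15.
Model W vs Flux: 21 to 12, Model W.
Model W vs Model T: 11 to 22, Model T.
Echo vs Drift: 4+3+8 = 15 for Echo, 18 for Drift — Drift by 18–15.
Echo vs Flux: Echo wins 20–13.
Echo vs Model T: Echo preferred on 3+3+8 = 14 ballots; Model T wins 19–14.
Drift vs Flux: Drift wins 18–15.
Drift vs Model T: 13 to 20, Model T.
Flux vs Model T: Flux is ranked higher on 3+3+8+3+2 = 19 ballots, Model T on 14. Flux wins 19–14.
No design is unbeaten: Model W loses to Echo; Echo loses to Drift; Drift loses to Model T; Flux loses to Model W; Model T loses to Flux. In particular Model W beats Flux beats Model T beats Model W is a majority cycle — no Condorcet winner exists.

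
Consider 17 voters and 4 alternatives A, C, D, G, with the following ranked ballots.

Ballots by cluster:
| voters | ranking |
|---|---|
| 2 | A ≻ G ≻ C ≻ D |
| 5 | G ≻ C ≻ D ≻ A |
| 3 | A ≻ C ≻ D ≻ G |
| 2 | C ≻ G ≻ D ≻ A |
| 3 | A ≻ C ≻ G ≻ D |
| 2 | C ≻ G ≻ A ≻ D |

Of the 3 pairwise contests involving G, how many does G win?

G against each rival (17 voters):
G vs A: 5+2+2 = 9 for G, 8 for A — G by 9–8.
G vs C: 2+5 = 7 for G, 10 for C — C by 10–7.
G vs D: G is ranked higher on 2+5+2+3+2 = 14 ballots, D on 3. G wins 14–3.
G beats A, D; loses to C — 2 pairwise wins.

2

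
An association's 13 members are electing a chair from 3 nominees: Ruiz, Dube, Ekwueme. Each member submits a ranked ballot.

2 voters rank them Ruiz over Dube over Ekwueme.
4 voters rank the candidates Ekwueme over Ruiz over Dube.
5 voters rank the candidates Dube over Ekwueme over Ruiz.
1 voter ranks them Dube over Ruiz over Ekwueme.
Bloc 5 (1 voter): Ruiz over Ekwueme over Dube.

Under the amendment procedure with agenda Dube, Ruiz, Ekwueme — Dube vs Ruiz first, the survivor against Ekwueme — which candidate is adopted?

Ekwueme

Round 1: Dube vs Ruiz — 6–7, Ruiz advances.
Round 2: Ruiz vs Ekwueme — 4–9, Ekwueme advances.
The agenda winner is Ekwueme.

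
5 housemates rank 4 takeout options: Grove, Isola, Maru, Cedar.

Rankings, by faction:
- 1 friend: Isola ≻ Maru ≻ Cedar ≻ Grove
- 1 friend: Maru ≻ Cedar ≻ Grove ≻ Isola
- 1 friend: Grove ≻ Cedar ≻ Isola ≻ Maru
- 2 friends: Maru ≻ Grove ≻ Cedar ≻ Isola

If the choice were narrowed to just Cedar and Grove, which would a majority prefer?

Grove

Ballots ranking Cedar above Grove: 1 + 1 = 2.
Ballots ranking Grove above Cedar: 5 − 2 = 3.
Grove wins the head-to-head 3–2.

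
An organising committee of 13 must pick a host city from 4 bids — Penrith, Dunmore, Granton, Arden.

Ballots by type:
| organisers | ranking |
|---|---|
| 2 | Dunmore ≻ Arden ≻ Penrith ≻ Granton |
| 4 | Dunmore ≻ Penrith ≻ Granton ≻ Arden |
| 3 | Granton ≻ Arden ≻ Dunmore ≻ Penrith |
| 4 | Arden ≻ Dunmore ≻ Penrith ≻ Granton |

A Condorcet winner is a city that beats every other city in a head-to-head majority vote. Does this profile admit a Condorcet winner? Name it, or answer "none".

none

Head-to-head results (13 organisers):
Penrith vs Dunmore: Penrith preferred on 0 ballots; Dunmore wins 13–0.
Penrith vs Granton: 10 to 3, Penrith.
Penrith vs Arden: Penrith preferred on 4 ballots; Arden wins 9–4.
Dunmore vs Granton: Dunmore is ranked higher on 2+4+4 = 10 ballots, Granton on 3. Dunmore wins 10–3.
Dunmore vs Arden: 2+4 = 6 for Dunmore, 7 for Arden — Arden by 7–6.
Granton vs Arden: 7 to 6, Granton.
Each city drops at least one matchup (Penrith loses to Dunmore; Dunmore loses to Arden; Granton loses to Penrith; Arden loses to Granton); the cycle Penrith beats Granton beats Arden beats Penrith rules out a Condorcet winner.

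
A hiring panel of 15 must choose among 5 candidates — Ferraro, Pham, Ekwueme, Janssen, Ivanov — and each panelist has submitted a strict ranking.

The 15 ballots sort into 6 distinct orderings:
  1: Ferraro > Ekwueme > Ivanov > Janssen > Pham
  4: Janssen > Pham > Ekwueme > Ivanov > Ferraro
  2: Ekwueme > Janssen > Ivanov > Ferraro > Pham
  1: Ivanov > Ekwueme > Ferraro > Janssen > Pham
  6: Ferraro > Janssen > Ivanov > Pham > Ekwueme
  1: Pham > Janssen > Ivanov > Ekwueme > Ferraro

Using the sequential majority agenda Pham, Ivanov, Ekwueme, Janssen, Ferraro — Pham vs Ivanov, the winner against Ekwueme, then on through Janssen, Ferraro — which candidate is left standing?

Ferraro

Round 1: Pham vs Ivanov — 5–10, Ivanov advances.
Round 2: Ivanov vs Ekwueme — 8–7, Ivanov advances.
Round 3: Ivanov vs Janssen — 2–13, Janssen advances.
Round 4: Janssen vs Ferraro — 7–8, Ferraro advances.
The agenda winner is Ferraro.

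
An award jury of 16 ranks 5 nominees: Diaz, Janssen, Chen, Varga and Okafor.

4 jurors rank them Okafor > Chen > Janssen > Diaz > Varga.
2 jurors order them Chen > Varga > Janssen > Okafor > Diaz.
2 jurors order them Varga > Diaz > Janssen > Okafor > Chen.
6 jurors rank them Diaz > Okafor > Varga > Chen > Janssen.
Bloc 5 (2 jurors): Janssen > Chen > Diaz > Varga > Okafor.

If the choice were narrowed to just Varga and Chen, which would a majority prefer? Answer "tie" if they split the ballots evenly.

Ballots ranking Varga above Chen: 2 + 6 = 8.
Ballots ranking Chen above Varga: 16 − 8 = 8.
8–8: the pair ties.

tie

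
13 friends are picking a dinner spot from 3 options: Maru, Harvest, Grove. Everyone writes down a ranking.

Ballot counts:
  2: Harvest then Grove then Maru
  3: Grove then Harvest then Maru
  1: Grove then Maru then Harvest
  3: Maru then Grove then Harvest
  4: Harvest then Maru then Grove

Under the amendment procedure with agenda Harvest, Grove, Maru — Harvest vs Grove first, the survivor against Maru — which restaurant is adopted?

Round 1: Harvest vs Grove — 6–7, Grove advances.
Round 2: Grove vs Maru — 6–7, Maru advances.
The agenda winner is Maru.

Maru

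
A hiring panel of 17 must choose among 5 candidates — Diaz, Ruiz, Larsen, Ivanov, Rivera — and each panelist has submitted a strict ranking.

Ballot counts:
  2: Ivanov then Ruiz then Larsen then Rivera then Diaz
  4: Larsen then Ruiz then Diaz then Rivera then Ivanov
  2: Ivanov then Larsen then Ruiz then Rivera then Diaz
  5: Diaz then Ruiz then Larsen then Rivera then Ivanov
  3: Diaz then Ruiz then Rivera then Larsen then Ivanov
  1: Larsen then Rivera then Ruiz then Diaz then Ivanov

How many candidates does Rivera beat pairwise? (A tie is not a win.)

Rivera against each rival (17 committee members):
Rivera vs Diaz: Diaz, 12–5.
Rivera vs Ruiz: 1 for Rivera, 16 for Ruiz — Ruiz by 16–1.
Rivera vs Larsen: 3 to 14, Larsen.
Rivera vs Ivanov: 4+5+3+1 = 13 for Rivera, 4 for Ivanov — Rivera by 13–4.
Rivera beats Ivanov; loses to Diaz, Ruiz, Larsen — 1 pairwise win.

1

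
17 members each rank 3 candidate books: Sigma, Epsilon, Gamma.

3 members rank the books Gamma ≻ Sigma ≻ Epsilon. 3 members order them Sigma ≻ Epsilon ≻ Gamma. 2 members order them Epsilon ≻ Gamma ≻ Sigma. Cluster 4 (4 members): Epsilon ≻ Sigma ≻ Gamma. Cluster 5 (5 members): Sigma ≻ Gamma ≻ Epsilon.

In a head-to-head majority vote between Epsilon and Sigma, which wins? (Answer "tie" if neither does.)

Sigma

Ballots ranking Epsilon above Sigma: 2 + 4 = 6.
Ballots ranking Sigma above Epsilon: 17 − 6 = 11.
Sigma wins the head-to-head 11–6.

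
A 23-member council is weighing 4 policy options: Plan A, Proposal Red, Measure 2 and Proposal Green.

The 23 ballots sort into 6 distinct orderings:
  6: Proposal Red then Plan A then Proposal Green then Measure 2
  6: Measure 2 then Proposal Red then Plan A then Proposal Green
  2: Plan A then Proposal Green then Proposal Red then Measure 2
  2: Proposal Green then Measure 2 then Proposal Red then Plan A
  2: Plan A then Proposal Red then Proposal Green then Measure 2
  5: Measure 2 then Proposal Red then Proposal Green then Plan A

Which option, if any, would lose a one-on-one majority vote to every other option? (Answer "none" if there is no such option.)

Pairwise majorities:
Plan A vs Proposal Red: Plan A preferred on 2+2 = 4 ballots; Proposal Red wins 19–4.
Plan A vs Measure 2: 10 to 13, Measure 2.
Plan A vs Proposal Green: Plan A preferred on 6+6+2+2 = 16 ballots; Plan A wins 16–7.
Proposal Red vs Measure 2: 10 to 13, Measure 2.
Proposal Red vs Proposal Green: 19 to 4, Proposal Red.
Measure 2 vs Proposal Green: Measure 2 is ranked higher on 6+5 = 11 ballots, Proposal Green on 12. Proposal Green wins 12–11.
No option is winless: Plan A beats Proposal Green; Proposal Red beats Plan A; Measure 2 beats Plan A; Proposal Green beats Measure 2. There is no Condorcet loser.

none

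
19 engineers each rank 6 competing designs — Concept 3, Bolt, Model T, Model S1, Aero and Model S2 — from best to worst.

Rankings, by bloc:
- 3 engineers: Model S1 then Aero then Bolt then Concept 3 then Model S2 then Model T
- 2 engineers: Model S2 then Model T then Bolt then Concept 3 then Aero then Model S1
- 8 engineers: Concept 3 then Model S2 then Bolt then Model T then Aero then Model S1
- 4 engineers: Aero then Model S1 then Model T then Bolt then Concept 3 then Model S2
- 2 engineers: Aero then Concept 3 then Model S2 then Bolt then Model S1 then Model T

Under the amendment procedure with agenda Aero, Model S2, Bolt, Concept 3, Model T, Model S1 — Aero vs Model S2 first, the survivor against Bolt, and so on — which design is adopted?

Concept 3

Round 1: Aero vs Model S2 — 9–10, Model S2 advances.
Round 2: Model S2 vs Bolt — 12–7, Model S2 advances.
Round 3: Model S2 vs Concept 3 — 2–17, Concept 3 advances.
Round 4: Concept 3 vs Model T — 13–6, Concept 3 advances.
Round 5: Concept 3 vs Model S1 — 12–7, Concept 3 advances.
Concept 3 survives the agenda.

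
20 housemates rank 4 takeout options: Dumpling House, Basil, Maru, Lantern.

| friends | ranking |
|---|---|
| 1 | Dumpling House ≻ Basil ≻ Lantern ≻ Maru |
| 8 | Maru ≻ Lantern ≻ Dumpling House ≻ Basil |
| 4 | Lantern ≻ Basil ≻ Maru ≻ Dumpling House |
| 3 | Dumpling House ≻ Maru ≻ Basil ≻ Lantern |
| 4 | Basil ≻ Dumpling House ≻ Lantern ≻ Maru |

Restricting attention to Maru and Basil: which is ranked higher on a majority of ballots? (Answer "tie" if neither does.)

Maru

Ballots ranking Maru above Basil: 8 + 3 = 11.
Ballots ranking Basil above Maru: 20 − 11 = 9.
Maru wins the head-to-head 11–9.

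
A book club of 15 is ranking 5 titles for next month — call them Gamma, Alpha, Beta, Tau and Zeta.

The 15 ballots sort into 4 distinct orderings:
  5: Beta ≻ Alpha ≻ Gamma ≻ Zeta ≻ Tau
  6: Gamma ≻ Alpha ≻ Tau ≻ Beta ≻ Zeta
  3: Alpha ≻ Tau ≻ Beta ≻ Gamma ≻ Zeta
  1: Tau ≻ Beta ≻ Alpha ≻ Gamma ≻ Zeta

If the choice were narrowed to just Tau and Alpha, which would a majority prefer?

Alpha

Ballots ranking Tau above Alpha: 1.
Ballots ranking Alpha above Tau: 15 − 1 = 14.
Alpha wins the head-to-head 14–1.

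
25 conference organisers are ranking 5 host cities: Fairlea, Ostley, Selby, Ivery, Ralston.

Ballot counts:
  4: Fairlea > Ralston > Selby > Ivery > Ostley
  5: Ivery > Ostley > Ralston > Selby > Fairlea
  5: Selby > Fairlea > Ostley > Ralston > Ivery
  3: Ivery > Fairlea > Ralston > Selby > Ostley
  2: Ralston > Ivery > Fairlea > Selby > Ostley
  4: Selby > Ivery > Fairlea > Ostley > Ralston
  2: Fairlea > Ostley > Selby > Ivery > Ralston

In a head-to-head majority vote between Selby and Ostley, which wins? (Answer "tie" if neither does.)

Selby

Ballots ranking Selby above Ostley: 4 + 5 + 3 + 2 + 4 = 18.
Ballots ranking Ostley above Selby: 25 − 18 = 7.
Selby wins the head-to-head 18–7.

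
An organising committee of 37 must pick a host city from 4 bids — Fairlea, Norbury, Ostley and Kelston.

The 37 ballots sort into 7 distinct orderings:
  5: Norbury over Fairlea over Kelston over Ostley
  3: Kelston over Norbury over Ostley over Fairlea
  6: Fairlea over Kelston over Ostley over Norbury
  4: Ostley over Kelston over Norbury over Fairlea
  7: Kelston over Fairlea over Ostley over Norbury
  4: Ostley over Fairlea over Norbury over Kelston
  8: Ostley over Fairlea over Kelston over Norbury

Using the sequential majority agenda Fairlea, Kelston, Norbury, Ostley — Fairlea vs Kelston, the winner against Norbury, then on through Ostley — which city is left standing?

Ostley

Round 1: Fairlea vs Kelston — 23–14, Fairlea advances.
Round 2: Fairlea vs Norbury — 25–12, Fairlea advances.
Round 3: Fairlea vs Ostley — 18–19, Ostley advances.
Ostley survives the agenda.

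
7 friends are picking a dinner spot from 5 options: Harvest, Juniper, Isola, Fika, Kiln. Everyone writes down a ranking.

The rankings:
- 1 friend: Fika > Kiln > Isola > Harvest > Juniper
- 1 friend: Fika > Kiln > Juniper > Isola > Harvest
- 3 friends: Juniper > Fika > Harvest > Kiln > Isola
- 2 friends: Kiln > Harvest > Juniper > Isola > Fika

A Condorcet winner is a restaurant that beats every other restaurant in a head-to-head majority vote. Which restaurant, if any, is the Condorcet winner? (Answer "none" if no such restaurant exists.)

Check each pair by majority over 7 ballots:
Harvest vs Juniper: Harvest preferred on 1+2 = 3 ballots; Juniper wins 4–3.
Harvest–Isola: Harvest 5–2.
Harvest vs Fika: Fika, 5–2.
Harvest vs Kiln: Kiln wins 4–3.
Juniper vs Isola: Juniper is ranked higher on 1+3+2 = 6 ballots, Isola on 1. Juniper wins 6–1.
Juniper vs Fika: Juniper is ranked higher on 3+2 = 5 ballots, Fika on 2. Juniper wins 5–2.
Juniper vs Kiln: Kiln, 4–3.
Isola vs Fika: Fika, 5–2.
Isola vs Kiln: Isola preferred on 0 ballots; Kiln wins 7–0.
Fika vs Kiln: 1+1+3 = 5 for Fika, 2 for Kiln — Fika by 5–2.
No restaurant is unbeaten: Harvest loses to Juniper; Juniper loses to Kiln; Isola loses to Harvest; Fika loses to Juniper; Kiln loses to Fika. In particular Juniper beats Fika beats Kiln beats Juniper is a majority cycle — no Condorcet winner exists.

none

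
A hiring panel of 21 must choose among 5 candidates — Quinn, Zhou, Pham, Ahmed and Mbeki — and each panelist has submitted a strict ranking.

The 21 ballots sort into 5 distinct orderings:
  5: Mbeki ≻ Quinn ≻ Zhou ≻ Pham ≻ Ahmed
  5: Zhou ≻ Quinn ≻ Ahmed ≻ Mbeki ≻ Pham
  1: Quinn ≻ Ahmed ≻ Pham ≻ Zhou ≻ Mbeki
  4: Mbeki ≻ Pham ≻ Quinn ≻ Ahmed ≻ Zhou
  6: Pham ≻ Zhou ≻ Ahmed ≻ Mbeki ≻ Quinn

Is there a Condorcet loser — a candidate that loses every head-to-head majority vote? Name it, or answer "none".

none

Pairwise majorities:
Quinn vs Zhou: Quinn is ranked higher on 5+1+4 = 10 ballots, Zhou on 11. Zhou wins 11–10.
Quinn vs Pham: Quinn is ranked higher on 5+5+1 = 11 ballots, Pham on 10. Quinn wins 11–10.
Quinn vs Ahmed: Quinn is ranked higher on 5+5+1+4 = 15 ballots, Ahmed on 6. Quinn wins 15–6.
Quinn vs Mbeki: Mbeki, 15–6.
Zhou vs Pham: 10 to 11, Pham.
Zhou vs Ahmed: Zhou is ranked higher on 5+5+6 = 16 ballots, Ahmed on 5. Zhou wins 16–5.
Zhou vs Mbeki: Zhou wins 12–9.
Pham vs Ahmed: Pham preferred on 5+4+6 = 15 ballots; Pham wins 15–6.
Pham vs Mbeki: Pham preferred on 1+6 = 7 ballots; Mbeki wins 14–7.
Ahmed vs Mbeki: Ahmed wins 12–9.
No candidate is winless: Quinn beats Pham; Zhou beats Quinn; Pham beats Zhou; Ahmed beats Mbeki; Mbeki beats Quinn. There is no Condorcet loser.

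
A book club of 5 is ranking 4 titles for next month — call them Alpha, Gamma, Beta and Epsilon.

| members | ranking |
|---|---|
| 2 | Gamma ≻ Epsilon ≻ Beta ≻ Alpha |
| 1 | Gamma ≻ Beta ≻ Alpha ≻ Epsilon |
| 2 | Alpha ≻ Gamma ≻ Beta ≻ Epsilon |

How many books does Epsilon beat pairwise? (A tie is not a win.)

Epsilon against each rival (5 members):
Epsilon vs Alpha: 2 for Epsilon, 3 for Alpha — Alpha by 3–2.
Epsilon vs Gamma: Gamma, 5–0.
Epsilon vs Beta: Beta, 3–2.
Epsilon beats no one; loses to Alpha, Gamma, Beta — 0 pairwise wins.

0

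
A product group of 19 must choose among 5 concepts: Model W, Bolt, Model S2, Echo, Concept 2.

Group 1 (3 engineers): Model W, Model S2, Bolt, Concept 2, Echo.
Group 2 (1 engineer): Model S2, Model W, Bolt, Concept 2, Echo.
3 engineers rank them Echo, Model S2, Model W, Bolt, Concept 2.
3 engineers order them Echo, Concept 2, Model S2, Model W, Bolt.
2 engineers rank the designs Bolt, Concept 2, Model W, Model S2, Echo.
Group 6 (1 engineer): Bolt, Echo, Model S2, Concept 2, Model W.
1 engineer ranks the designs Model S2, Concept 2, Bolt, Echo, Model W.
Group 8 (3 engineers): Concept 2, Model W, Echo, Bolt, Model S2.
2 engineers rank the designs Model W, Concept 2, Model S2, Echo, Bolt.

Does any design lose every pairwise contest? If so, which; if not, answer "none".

Head-to-head results (19 engineers):
Model W–Bolt: Model W 15–4.
Model W vs Model S2: 3+2+3+2 = 10 for Model W, 9 for Model S2 — Model W by 10–9.
Model W vs Echo: Model W is ranked higher on 3+1+2+3+2 = 11 ballots, Echo on 8. Model W wins 11–8.
Model W vs Concept 2: Model W preferred on 3+1+3+2 = 9 ballots; Concept 2 wins 10–9.
Bolt vs Model S2: Bolt preferred on 2+1+3 = 6 ballots; Model S2 wins 13–6.
Bolt vs Echo: Bolt preferred on 3+1+2+1+1 = 8 ballots; Echo wins 11–8.
Bolt vs Concept 2: Bolt, 10–9.
Model S2 vs Echo: Echo wins 10–9.
Model S2 vs Concept 2: Model S2 is ranked higher on 3+1+3+1+1 = 9 ballots, Concept 2 on 10. Concept 2 wins 10–9.
Echo vs Concept 2: Echo is ranked higher on 3+3+1 = 7 ballots, Concept 2 on 12. Concept 2 wins 12–7.
Every design wins at least one matchup (Model W beats Bolt; Bolt beats Concept 2; Model S2 beats Bolt; Echo beats Bolt; Concept 2 beats Model W), so there is no Condorcet loser.

none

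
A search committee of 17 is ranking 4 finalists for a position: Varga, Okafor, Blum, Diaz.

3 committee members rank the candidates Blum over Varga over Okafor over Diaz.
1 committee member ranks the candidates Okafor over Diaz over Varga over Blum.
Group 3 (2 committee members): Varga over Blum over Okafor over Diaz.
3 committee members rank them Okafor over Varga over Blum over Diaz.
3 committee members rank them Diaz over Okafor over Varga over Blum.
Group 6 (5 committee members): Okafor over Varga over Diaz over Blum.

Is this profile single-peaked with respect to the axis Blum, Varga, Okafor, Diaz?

yes

Axis positions: Blum=1, Varga=2, Okafor=3, Diaz=4.
Group 1 (peak Blum at position 1): ranking walks positions 1-2-3-4, expanding outward from the peak — single-peaked.
Group 2 (peak Okafor at position 3): ranking walks positions 3-4-2-1, expanding outward from the peak — single-peaked.
Group 3 (peak Varga at position 2): ranking walks positions 2-1-3-4, expanding outward from the peak — single-peaked.
Group 4 (peak Okafor at position 3): ranking walks positions 3-2-1-4, expanding outward from the peak — single-peaked.
Group 5 (peak Diaz at position 4): ranking walks positions 4-3-2-1, expanding outward from the peak — single-peaked.
Group 6 (peak Okafor at position 3): ranking walks positions 3-2-4-1, expanding outward from the peak — single-peaked.
Every ranking is single-peaked on this axis.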